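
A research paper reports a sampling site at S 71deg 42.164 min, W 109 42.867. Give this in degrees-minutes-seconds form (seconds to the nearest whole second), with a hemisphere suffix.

71°42′10″ S, 109°42′52″ W

φ: 42.16400′ → 42′ and 0.16400 × 60 = 9.84″
Longitude: fractional minutes 0.86700 × 60 = 52.02″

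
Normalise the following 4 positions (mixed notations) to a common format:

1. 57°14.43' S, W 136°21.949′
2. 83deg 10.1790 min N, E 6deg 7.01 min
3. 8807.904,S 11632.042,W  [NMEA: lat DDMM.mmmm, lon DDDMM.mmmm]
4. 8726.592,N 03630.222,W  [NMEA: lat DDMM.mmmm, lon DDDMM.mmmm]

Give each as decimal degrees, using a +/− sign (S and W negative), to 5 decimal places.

1. -57.24050, -136.36582
2. 83.16965, 6.11683
3. -88.13173, -116.53403
4. 87.44320, -36.50370

Point 1:
  Latitude: 57 + 14.43/60 = 57.240500
  hemisphere S, so the sign is −
  Longitude: 136 + 21.949/60 = 136.365817
  hemisphere W, so the sign is −
Point 2:
  Lat: 10.179′ = 0.169650°; total 83.169650
  N ⇒ keep positive
  Lon: 6 + 7.01/60 = 6.116833
  E ⇒ keep positive
Point 3:
  Lat: degrees = first 2 digits = 88, minutes = 7.904; 88 + 7.904/60 = 88.131733
  S → negative
  Lon: split at 3 digits → 116° and 32.042′; 116 + 32.042/60 = 116.534033
  hemisphere W, so the sign is −
Point 4:
  Lat: split at 2 digits → 87° and 26.592′; 87 + 26.592/60 = 87.443200
  N ⇒ keep positive
  Lon: degrees = first 3 digits = 36, minutes = 30.222; 36 + 30.222/60 = 36.503700
  W ⇒ negate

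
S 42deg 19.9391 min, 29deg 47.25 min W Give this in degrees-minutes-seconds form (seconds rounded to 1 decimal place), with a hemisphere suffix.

42°19′56.3″ S, 29°47′15.0″ W

φ: 19.93910′ → 19′ and 0.93910 × 60 = 56.346″
Lon: fractional minutes 0.25000 × 60 = 15.000″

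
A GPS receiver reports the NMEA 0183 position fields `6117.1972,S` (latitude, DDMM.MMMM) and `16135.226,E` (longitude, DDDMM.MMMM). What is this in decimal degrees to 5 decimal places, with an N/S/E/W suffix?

61.28662° S, 161.58710° E

Latitude: degrees = first 2 digits = 61, minutes = 17.1972; 61 + 17.1972/60 = 61.286620
Longitude: degrees = first 3 digits = 161, minutes = 35.226; 161 + 35.226/60 = 161.587100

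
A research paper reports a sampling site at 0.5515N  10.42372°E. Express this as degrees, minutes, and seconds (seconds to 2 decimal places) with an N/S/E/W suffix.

0°33′5.40″ N, 10°25′25.39″ E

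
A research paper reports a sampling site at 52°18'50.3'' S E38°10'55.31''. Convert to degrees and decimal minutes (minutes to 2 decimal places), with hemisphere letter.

52° 18.84′ S, 38° 10.92′ E

φ: 18 + 50.3/60 = 18.8383′
Longitude: 10 + 55.31/60 = 10.9218′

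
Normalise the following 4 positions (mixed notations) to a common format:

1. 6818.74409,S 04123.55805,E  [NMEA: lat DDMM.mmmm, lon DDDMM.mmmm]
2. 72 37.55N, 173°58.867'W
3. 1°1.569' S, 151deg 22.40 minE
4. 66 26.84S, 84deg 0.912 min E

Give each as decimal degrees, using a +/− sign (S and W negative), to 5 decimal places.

1. -68.31240, 41.39263
2. 72.62583, -173.98112
3. -1.02615, 151.37333
4. -66.44733, 84.01520

Point 1:
  φ: split at 2 digits → 68° and 18.74409′; 68 + 18.74409/60 = 68.312402
  hemisphere S, so the sign is −
  λ: degrees = first 3 digits = 41, minutes = 23.55805; 41 + 23.55805/60 = 41.392634
  E → positive
Point 2:
  Lat: 37.55′ = 0.625833°; total 72.625833
  N ⇒ keep positive
  Longitude: 58.867′ = 0.981117°; total 173.981117
  W ⇒ negate
Point 3:
  Latitude: 1 + 1.569/60 = 1.026150
  hemisphere S, so the sign is −
  Lon: 151 + 22.4/60 = 151.373333
  E → positive
Point 4:
  φ: 66 + 26.84/60 = 66.447333
  hemisphere S, so the sign is −
  Lon: 0.912′ = 0.015200°; total 84.015200
  E ⇒ keep positive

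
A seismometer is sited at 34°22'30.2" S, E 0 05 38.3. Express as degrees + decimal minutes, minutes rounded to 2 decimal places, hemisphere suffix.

Latitude: 22 + 30.2/60 = 22.5033′
Longitude: 5 + 38.3/60 = 5.6383′

34° 22.50′ S, 0° 5.64′ E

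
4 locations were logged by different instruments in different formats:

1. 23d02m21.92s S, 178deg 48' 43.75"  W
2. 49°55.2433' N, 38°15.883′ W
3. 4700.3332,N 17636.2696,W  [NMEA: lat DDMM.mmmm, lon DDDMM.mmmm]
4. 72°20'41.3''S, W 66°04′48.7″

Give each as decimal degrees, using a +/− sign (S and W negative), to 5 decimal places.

Point 1:
  φ: 23° + 2/60 + 21.92/3600 = 23 + 0.033333 + 0.006089 = 23.039422
  hemisphere S, so the sign is −
  λ: 178° + 48/60 + 43.75/3600 = 178 + 0.800000 + 0.012153 = 178.812153
  hemisphere W, so the sign is −
Point 2:
  φ: 49 + 55.2433/60 = 49.920722
  N → positive
  λ: 15.883′ = 0.264717°; total 38.264717
  hemisphere W, so the sign is −
Point 3:
  Latitude: degrees = first 2 digits = 47, minutes = 0.3332; 47 + 0.3332/60 = 47.005553
  N ⇒ keep positive
  Lon: degrees = first 3 digits = 176, minutes = 36.2696; 176 + 36.2696/60 = 176.604493
  W ⇒ negate
Point 4:
  φ: 72 + 20/60 + 41.3/3600 = 72.344806
  S ⇒ negate
  Lon: 66° + 4/60 + 48.7/3600 = 66 + 0.066667 + 0.013528 = 66.080194
  hemisphere W, so the sign is −

1. -23.03942, -178.81215
2. 49.92072, -38.26472
3. 47.00555, -176.60449
4. -72.34481, -66.08019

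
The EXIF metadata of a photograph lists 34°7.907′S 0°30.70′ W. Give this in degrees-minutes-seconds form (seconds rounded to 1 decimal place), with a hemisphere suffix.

34°07′54.4″ S, 0°30′42.0″ W

Latitude: 7.90700′ → 7′ and 0.90700 × 60 = 54.420″
Lon: 30.70000′ → 30′ and 0.70000 × 60 = 42.000″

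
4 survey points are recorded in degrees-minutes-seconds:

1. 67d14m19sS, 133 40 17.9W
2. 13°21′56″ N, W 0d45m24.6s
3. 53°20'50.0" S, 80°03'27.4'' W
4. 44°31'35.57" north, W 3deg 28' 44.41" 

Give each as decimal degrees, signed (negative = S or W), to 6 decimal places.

1. -67.238611, -133.671639
2. 13.365556, -0.756833
3. -53.347222, -80.057611
4. 44.526547, -3.479003

Point 1:
  Lat: 14′ + 19″ = 14.31667′; 67 + 14.31667/60 = 67.2386111
  S ⇒ negate
  Lon: 40′ + 17.9″ = 40.29833′; 133 + 40.29833/60 = 133.6716389
  W → negative
Point 2:
  Latitude: 13° + 21/60 + 56/3600 = 13 + 0.350000 + 0.015556 = 13.3655556
  N ⇒ keep positive
  Lon: 45′ + 24.6″ = 45.41000′; 0 + 45.41000/60 = 0.7568333
  hemisphere W, so the sign is −
Point 3:
  Lat: 20′ + 50″ = 20.83333′; 53 + 20.83333/60 = 53.3472222
  S → negative
  Lon: 80° + 3/60 + 27.4/3600 = 80 + 0.050000 + 0.007611 = 80.0576111
  W → negative
Point 4:
  Latitude: 31′ + 35.57″ = 31.59283′; 44 + 31.59283/60 = 44.5265472
  N ⇒ keep positive
  Lon: 3 + 28/60 + 44.41/3600 = 3.4790028
  W → negative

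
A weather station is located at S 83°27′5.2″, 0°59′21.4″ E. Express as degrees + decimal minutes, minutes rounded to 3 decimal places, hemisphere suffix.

Lat: 27 + 5.2/60 = 27.08667′
Longitude: 59 + 21.4/60 = 59.35667′

83° 27.087′ S, 0° 59.357′ E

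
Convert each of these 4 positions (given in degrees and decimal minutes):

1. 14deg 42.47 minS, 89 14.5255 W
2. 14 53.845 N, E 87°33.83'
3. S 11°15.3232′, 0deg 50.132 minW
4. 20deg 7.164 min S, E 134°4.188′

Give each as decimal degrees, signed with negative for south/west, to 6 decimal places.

Point 1:
  φ: 42.47′ = 0.707833°; total 14.7078333
  S → negative
  λ: 89 + 14.5255/60 = 89.2420917
  W → negative
Point 2:
  Lat: 14 + 53.845/60 = 14.8974167
  N → positive
  Lon: 33.83′ = 0.563833°; total 87.5638333
  E ⇒ keep positive
Point 3:
  φ: 15.3232′ = 0.255387°; total 11.2553867
  hemisphere S, so the sign is −
  Longitude: 50.132′ = 0.835533°; total 0.8355333
  W ⇒ negate
Point 4:
  φ: 7.164′ = 0.119400°; total 20.1194000
  S → negative
  λ: 4.188′ = 0.069800°; total 134.0698000
  E → positive

1. -14.707833, -89.242092
2. 14.897417, 87.563833
3. -11.255387, -0.835533
4. -20.119400, 134.069800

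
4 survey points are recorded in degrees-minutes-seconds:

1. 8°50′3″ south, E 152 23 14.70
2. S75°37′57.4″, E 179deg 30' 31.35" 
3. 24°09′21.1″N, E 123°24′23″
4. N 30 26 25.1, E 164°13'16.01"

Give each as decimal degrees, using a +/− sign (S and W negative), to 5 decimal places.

1. -8.83417, 152.38742
2. -75.63261, 179.50871
3. 24.15586, 123.40639
4. 30.44031, 164.22111

Point 1:
  Latitude: 50′ + 3″ = 50.05000′; 8 + 50.05000/60 = 8.834167
  hemisphere S, so the sign is −
  Lon: 23′ + 14.7″ = 23.24500′; 152 + 23.24500/60 = 152.387417
  E → positive
Point 2:
  φ: 75° + 37/60 + 57.4/3600 = 75 + 0.616667 + 0.015944 = 75.632611
  S → negative
  λ: 179° + 30/60 + 31.35/3600 = 179 + 0.500000 + 0.008708 = 179.508708
  E → positive
Point 3:
  Latitude: 24° + 9/60 + 21.1/3600 = 24 + 0.150000 + 0.005861 = 24.155861
  N → positive
  Lon: 123° + 24/60 + 23/3600 = 123 + 0.400000 + 0.006389 = 123.406389
  E ⇒ keep positive
Point 4:
  Lat: 26′ + 25.1″ = 26.41833′; 30 + 26.41833/60 = 30.440306
  N → positive
  λ: 164° + 13/60 + 16.01/3600 = 164 + 0.216667 + 0.004447 = 164.221114
  E → positive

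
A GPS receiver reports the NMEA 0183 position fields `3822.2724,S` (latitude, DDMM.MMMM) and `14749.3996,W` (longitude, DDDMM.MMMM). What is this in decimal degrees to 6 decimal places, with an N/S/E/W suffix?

φ: split at 2 digits → 38° and 22.2724′; 38 + 22.2724/60 = 38.3712067
λ: degrees = first 3 digits = 147, minutes = 49.3996; 147 + 49.3996/60 = 147.8233267

38.371207° S, 147.823327° W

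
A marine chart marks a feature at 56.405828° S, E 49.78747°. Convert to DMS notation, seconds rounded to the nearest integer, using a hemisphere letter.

Lat: whole degrees 56; 24.34968′ → 24′ and 20.98″
Lon: 0.787470 × 60 = 47.24820′ → 47′, remainder × 60 = 14.89″

56°24′21″ S, 49°47′15″ E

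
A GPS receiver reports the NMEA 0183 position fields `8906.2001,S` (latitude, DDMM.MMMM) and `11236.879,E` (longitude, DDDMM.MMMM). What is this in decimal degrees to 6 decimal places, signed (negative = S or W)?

Lat: degrees = first 2 digits = 89, minutes = 6.2001; 89 + 6.2001/60 = 89.1033350
S ⇒ negate
Longitude: split at 3 digits → 112° and 36.879′; 112 + 36.879/60 = 112.6146500
E → positive

-89.103335, 112.614650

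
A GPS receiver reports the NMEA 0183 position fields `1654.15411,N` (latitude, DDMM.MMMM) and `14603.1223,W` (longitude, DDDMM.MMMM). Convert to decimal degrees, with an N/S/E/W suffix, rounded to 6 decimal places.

Lat: degrees = first 2 digits = 16, minutes = 54.15411; 16 + 54.15411/60 = 16.9025685
Lon: split at 3 digits → 146° and 3.1223′; 146 + 3.1223/60 = 146.0520383

16.902569° N, 146.052038° W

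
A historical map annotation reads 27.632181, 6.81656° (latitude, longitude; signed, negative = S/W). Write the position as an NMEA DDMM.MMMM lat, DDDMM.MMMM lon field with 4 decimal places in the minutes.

Latitude: 27° + 0.632181 × 60 = 27° 37.930860′
λ: 6° + 0.816560 × 60 = 6° 48.993600′

2737.9309,N / 00648.9936,E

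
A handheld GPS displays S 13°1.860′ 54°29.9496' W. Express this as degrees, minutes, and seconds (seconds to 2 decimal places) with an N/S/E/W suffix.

Latitude: 1.86000′ → 1′ and 0.86000 × 60 = 51.6000″
Longitude: fractional minutes 0.94960 × 60 = 56.9760″

13°01′51.60″ S, 54°29′56.98″ W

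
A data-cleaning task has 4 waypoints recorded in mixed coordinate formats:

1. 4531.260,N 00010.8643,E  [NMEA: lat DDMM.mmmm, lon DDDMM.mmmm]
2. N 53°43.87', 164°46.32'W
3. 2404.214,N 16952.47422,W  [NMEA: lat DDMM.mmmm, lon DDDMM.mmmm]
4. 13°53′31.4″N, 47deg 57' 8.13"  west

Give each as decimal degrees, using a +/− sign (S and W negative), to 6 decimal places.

1. 45.521000, 0.181072
2. 53.731167, -164.772000
3. 24.070233, -169.874570
4. 13.892056, -47.952258

Point 1:
  Latitude: degrees = first 2 digits = 45, minutes = 31.26; 45 + 31.26/60 = 45.5210000
  N ⇒ keep positive
  Lon: degrees = first 3 digits = 0, minutes = 10.8643; 0 + 10.8643/60 = 0.1810717
  E ⇒ keep positive
Point 2:
  Lat: 53 + 43.87/60 = 53.7311667
  N → positive
  Lon: 164 + 46.32/60 = 164.7720000
  W ⇒ negate
Point 3:
  Latitude: degrees = first 2 digits = 24, minutes = 4.214; 24 + 4.214/60 = 24.0702333
  N ⇒ keep positive
  Longitude: split at 3 digits → 169° and 52.47422′; 169 + 52.47422/60 = 169.8745703
  W → negative
Point 4:
  Latitude: 53′ + 31.4″ = 53.52333′; 13 + 53.52333/60 = 13.8920556
  N ⇒ keep positive
  λ: 47 + 57/60 + 8.13/3600 = 47.9522583
  W ⇒ negate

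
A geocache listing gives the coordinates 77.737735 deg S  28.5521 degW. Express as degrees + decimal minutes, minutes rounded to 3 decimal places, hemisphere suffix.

77° 44.264′ S, 28° 33.126′ W

Lat: 77° + 0.737735 × 60 = 77° 44.26410′
Longitude: fractional part 0.552100 → 33.12600 minutes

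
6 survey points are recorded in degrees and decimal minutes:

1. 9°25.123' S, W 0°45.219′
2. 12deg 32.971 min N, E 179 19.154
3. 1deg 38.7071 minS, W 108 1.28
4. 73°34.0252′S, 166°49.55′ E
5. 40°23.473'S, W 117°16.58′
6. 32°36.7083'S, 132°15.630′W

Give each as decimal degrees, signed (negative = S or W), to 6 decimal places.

1. -9.418717, -0.753650
2. 12.549517, 179.319233
3. -1.645118, -108.021333
4. -73.567087, 166.825833
5. -40.391217, -117.276333
6. -32.611805, -132.260500

Point 1:
  φ: 9 + 25.123/60 = 9.4187167
  S ⇒ negate
  Lon: 0 + 45.219/60 = 0.7536500
  W → negative
Point 2:
  φ: 32.971′ = 0.549517°; total 12.5495167
  N → positive
  Lon: 19.154′ = 0.319233°; total 179.3192333
  E ⇒ keep positive
Point 3:
  Latitude: 1 + 38.7071/60 = 1.6451183
  S ⇒ negate
  λ: 108 + 1.28/60 = 108.0213333
  W → negative
Point 4:
  φ: 34.0252′ = 0.567087°; total 73.5670867
  S ⇒ negate
  Lon: 166 + 49.55/60 = 166.8258333
  E → positive
Point 5:
  Latitude: 23.473′ = 0.391217°; total 40.3912167
  S → negative
  λ: 16.58′ = 0.276333°; total 117.2763333
  W ⇒ negate
Point 6:
  Lat: 36.7083′ = 0.611805°; total 32.6118050
  S ⇒ negate
  λ: 132 + 15.63/60 = 132.2605000
  W ⇒ negate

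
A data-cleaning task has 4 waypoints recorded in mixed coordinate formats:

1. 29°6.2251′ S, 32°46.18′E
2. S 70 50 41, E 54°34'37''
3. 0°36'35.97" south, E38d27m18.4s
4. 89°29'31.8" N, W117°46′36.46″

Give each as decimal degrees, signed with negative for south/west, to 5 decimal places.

Point 1:
  Lat: 29 + 6.2251/60 = 29.103752
  S → negative
  λ: 32 + 46.18/60 = 32.769667
  E → positive
Point 2:
  φ: 70° + 50/60 + 41/3600 = 70 + 0.833333 + 0.011389 = 70.844722
  S → negative
  Lon: 54° + 34/60 + 37/3600 = 54 + 0.566667 + 0.010278 = 54.576944
  E → positive
Point 3:
  Lat: 0° + 36/60 + 35.97/3600 = 0 + 0.600000 + 0.009992 = 0.609992
  S ⇒ negate
  λ: 38° + 27/60 + 18.4/3600 = 38 + 0.450000 + 0.005111 = 38.455111
  E ⇒ keep positive
Point 4:
  Lat: 29′ + 31.8″ = 29.53000′; 89 + 29.53000/60 = 89.492167
  N → positive
  Lon: 117° + 46/60 + 36.46/3600 = 117 + 0.766667 + 0.010128 = 117.776794
  W ⇒ negate

1. -29.10375, 32.76967
2. -70.84472, 54.57694
3. -0.60999, 38.45511
4. 89.49217, -117.77679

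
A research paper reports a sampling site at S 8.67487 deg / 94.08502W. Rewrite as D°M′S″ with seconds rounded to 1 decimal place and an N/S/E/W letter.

Lat: 0.674870 × 60 = 40.49220′ → 40′, remainder × 60 = 29.532″
Longitude: 0.085020° → 5.10120′; 0.10120 × 60 = 6.072″

8°40′29.5″ S, 94°05′6.1″ W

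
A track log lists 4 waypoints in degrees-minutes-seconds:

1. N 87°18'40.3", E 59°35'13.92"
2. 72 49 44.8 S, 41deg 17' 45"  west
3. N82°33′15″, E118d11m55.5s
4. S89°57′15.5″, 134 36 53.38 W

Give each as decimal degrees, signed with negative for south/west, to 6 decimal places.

Point 1:
  Lat: 87° + 18/60 + 40.3/3600 = 87 + 0.300000 + 0.011194 = 87.3111944
  N ⇒ keep positive
  Lon: 35′ + 13.92″ = 35.23200′; 59 + 35.23200/60 = 59.5872000
  E ⇒ keep positive
Point 2:
  Lat: 72° + 49/60 + 44.8/3600 = 72 + 0.816667 + 0.012444 = 72.8291111
  S ⇒ negate
  λ: 41° + 17/60 + 45/3600 = 41 + 0.283333 + 0.012500 = 41.2958333
  hemisphere W, so the sign is −
Point 3:
  φ: 33′ + 15″ = 33.25000′; 82 + 33.25000/60 = 82.5541667
  N → positive
  λ: 118 + 11/60 + 55.5/3600 = 118.1987500
  E ⇒ keep positive
Point 4:
  φ: 57′ + 15.5″ = 57.25833′; 89 + 57.25833/60 = 89.9543056
  S ⇒ negate
  λ: 134° + 36/60 + 53.38/3600 = 134 + 0.600000 + 0.014828 = 134.6148278
  hemisphere W, so the sign is −

1. 87.311194, 59.587200
2. -72.829111, -41.295833
3. 82.554167, 118.198750
4. -89.954306, -134.614828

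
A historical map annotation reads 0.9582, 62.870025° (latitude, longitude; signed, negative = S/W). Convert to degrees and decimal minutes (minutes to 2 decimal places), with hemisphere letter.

0° 57.49′ N, 62° 52.20′ E

Latitude: 0° + 0.958200 × 60 = 0° 57.4920′
λ: minutes = (62.870025 − 62) × 60 = 52.2015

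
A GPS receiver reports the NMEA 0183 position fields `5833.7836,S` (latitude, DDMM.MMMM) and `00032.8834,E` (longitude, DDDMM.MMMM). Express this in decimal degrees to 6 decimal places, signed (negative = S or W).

φ: degrees = first 2 digits = 58, minutes = 33.7836; 58 + 33.7836/60 = 58.5630600
S → negative
Longitude: split at 3 digits → 000° and 32.8834′; 0 + 32.8834/60 = 0.5480567
E → positive

-58.563060, 0.548057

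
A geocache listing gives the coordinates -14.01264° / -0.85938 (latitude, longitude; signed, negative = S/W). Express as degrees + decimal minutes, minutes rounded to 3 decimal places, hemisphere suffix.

Latitude is negative → S; |value| = 14.012640
Lat: minutes = (14.012640 − 14) × 60 = 0.75840
Longitude is negative → W; |value| = 0.859380
Longitude: 0° + 0.859380 × 60 = 0° 51.56280′

14° 0.758′ S, 0° 51.563′ W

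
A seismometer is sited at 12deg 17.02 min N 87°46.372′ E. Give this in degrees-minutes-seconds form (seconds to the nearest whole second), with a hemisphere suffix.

φ: 17.02000′ → 17′ and 0.02000 × 60 = 1.20″
λ: 46.37200′ → 46′ and 0.37200 × 60 = 22.32″

12°17′1″ N, 87°46′22″ E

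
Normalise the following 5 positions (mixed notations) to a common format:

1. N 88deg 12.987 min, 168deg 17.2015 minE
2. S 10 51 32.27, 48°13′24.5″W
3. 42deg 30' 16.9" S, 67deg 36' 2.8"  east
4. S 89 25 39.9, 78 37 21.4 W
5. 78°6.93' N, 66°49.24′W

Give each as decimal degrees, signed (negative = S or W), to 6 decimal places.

1. 88.216450, 168.286692
2. -10.858964, -48.223472
3. -42.504694, 67.600778
4. -89.427750, -78.622611
5. 78.115500, -66.820667

Point 1:
  φ: 12.987′ = 0.216450°; total 88.2164500
  N ⇒ keep positive
  λ: 168 + 17.2015/60 = 168.2866917
  E ⇒ keep positive
Point 2:
  Latitude: 10° + 51/60 + 32.27/3600 = 10 + 0.850000 + 0.008964 = 10.8589639
  hemisphere S, so the sign is −
  Lon: 48 + 13/60 + 24.5/3600 = 48.2234722
  W → negative
Point 3:
  φ: 42 + 30/60 + 16.9/3600 = 42.5046944
  S ⇒ negate
  λ: 67 + 36/60 + 2.8/3600 = 67.6007778
  E ⇒ keep positive
Point 4:
  Lat: 25′ + 39.9″ = 25.66500′; 89 + 25.66500/60 = 89.4277500
  hemisphere S, so the sign is −
  λ: 37′ + 21.4″ = 37.35667′; 78 + 37.35667/60 = 78.6226111
  hemisphere W, so the sign is −
Point 5:
  Latitude: 78 + 6.93/60 = 78.1155000
  N ⇒ keep positive
  Longitude: 49.24′ = 0.820667°; total 66.8206667
  W → negative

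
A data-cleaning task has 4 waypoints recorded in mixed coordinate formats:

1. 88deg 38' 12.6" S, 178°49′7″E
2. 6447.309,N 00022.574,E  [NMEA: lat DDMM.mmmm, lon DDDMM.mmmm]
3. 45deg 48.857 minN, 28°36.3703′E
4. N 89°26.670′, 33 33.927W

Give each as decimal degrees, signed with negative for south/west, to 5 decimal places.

1. -88.63683, 178.81861
2. 64.78848, 0.37623
3. 45.81428, 28.60617
4. 89.44450, -33.56545

Point 1:
  Latitude: 38′ + 12.6″ = 38.21000′; 88 + 38.21000/60 = 88.636833
  hemisphere S, so the sign is −
  Longitude: 178 + 49/60 + 7/3600 = 178.818611
  E → positive
Point 2:
  φ: degrees = first 2 digits = 64, minutes = 47.309; 64 + 47.309/60 = 64.788483
  N → positive
  λ: degrees = first 3 digits = 0, minutes = 22.574; 0 + 22.574/60 = 0.376233
  E ⇒ keep positive
Point 3:
  Latitude: 48.857′ = 0.814283°; total 45.814283
  N → positive
  Lon: 28 + 36.3703/60 = 28.606172
  E → positive
Point 4:
  φ: 26.67′ = 0.444500°; total 89.444500
  N → positive
  λ: 33.927′ = 0.565450°; total 33.565450
  W ⇒ negate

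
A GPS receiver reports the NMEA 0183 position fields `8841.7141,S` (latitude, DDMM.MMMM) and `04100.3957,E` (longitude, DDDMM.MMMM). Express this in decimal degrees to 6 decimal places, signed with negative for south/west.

-88.695235, 41.006595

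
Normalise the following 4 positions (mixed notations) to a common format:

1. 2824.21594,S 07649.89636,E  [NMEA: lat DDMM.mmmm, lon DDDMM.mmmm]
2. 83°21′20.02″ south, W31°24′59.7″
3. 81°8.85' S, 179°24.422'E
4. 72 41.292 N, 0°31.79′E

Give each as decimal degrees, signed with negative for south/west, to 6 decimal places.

1. -28.403599, 76.831606
2. -83.355561, -31.416583
3. -81.147500, 179.407033
4. 72.688200, 0.529833

Point 1:
  Lat: split at 2 digits → 28° and 24.21594′; 28 + 24.21594/60 = 28.4035990
  hemisphere S, so the sign is −
  λ: degrees = first 3 digits = 76, minutes = 49.89636; 76 + 49.89636/60 = 76.8316060
  E ⇒ keep positive
Point 2:
  Latitude: 21′ + 20.02″ = 21.33367′; 83 + 21.33367/60 = 83.3555611
  S → negative
  λ: 24′ + 59.7″ = 24.99500′; 31 + 24.99500/60 = 31.4165833
  W → negative
Point 3:
  φ: 8.85′ = 0.147500°; total 81.1475000
  hemisphere S, so the sign is −
  Longitude: 24.422′ = 0.407033°; total 179.4070333
  E ⇒ keep positive
Point 4:
  Lat: 41.292′ = 0.688200°; total 72.6882000
  N ⇒ keep positive
  Longitude: 0 + 31.79/60 = 0.5298333
  E → positive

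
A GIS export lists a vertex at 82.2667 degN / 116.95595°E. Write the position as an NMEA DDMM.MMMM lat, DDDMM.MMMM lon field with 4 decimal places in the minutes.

Latitude: fractional part 0.266700 → 16.002000 minutes
Longitude: fractional part 0.955950 → 57.357000 minutes

8216.0020,N / 11657.3570,E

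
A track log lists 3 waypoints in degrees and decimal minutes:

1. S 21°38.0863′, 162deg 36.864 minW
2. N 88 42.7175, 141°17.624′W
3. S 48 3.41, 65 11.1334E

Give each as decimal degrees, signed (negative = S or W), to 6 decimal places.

Point 1:
  Lat: 38.0863′ = 0.634772°; total 21.6347717
  S ⇒ negate
  λ: 36.864′ = 0.614400°; total 162.6144000
  hemisphere W, so the sign is −
Point 2:
  Lat: 42.7175′ = 0.711958°; total 88.7119583
  N → positive
  λ: 141 + 17.624/60 = 141.2937333
  W → negative
Point 3:
  Lat: 3.41′ = 0.056833°; total 48.0568333
  S → negative
  Lon: 65 + 11.1334/60 = 65.1855567
  E ⇒ keep positive

1. -21.634772, -162.614400
2. 88.711958, -141.293733
3. -48.056833, 65.185557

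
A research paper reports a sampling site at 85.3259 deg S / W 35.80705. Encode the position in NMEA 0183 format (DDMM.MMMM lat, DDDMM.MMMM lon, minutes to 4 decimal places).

8519.5540,S / 03548.4230,W

φ: fractional part 0.325900 → 19.554000 minutes
λ: minutes = (35.807050 − 35) × 60 = 48.423000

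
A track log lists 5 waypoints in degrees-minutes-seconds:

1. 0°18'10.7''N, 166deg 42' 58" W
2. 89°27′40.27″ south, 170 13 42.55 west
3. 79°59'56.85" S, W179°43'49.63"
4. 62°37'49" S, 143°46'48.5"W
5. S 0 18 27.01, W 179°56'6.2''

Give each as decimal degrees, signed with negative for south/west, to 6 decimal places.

Point 1:
  Lat: 0 + 18/60 + 10.7/3600 = 0.3029722
  N ⇒ keep positive
  Longitude: 42′ + 58″ = 42.96667′; 166 + 42.96667/60 = 166.7161111
  W → negative
Point 2:
  Lat: 89° + 27/60 + 40.27/3600 = 89 + 0.450000 + 0.011186 = 89.4611861
  hemisphere S, so the sign is −
  λ: 170° + 13/60 + 42.55/3600 = 170 + 0.216667 + 0.011819 = 170.2284861
  W ⇒ negate
Point 3:
  Lat: 59′ + 56.85″ = 59.94750′; 79 + 59.94750/60 = 79.9991250
  S ⇒ negate
  Longitude: 179° + 43/60 + 49.63/3600 = 179 + 0.716667 + 0.013786 = 179.7304528
  W ⇒ negate
Point 4:
  φ: 37′ + 49″ = 37.81667′; 62 + 37.81667/60 = 62.6302778
  S → negative
  λ: 46′ + 48.5″ = 46.80833′; 143 + 46.80833/60 = 143.7801389
  hemisphere W, so the sign is −
Point 5:
  Lat: 0° + 18/60 + 27.01/3600 = 0 + 0.300000 + 0.007503 = 0.3075028
  S → negative
  Lon: 56′ + 6.2″ = 56.10333′; 179 + 56.10333/60 = 179.9350556
  W → negative

1. 0.302972, -166.716111
2. -89.461186, -170.228486
3. -79.999125, -179.730453
4. -62.630278, -143.780139
5. -0.307503, -179.935056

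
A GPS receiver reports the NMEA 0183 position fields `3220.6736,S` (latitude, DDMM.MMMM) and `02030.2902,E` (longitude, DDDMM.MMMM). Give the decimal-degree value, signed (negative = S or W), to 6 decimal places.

-32.344560, 20.504837

φ: split at 2 digits → 32° and 20.6736′; 32 + 20.6736/60 = 32.3445600
S → negative
Lon: split at 3 digits → 020° and 30.2902′; 20 + 30.2902/60 = 20.5048367
E ⇒ keep positive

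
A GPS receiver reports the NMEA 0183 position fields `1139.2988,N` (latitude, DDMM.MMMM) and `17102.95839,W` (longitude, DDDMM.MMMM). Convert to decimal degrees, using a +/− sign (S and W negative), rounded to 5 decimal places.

11.65498, -171.04931

Latitude: split at 2 digits → 11° and 39.2988′; 11 + 39.2988/60 = 11.654980
N ⇒ keep positive
Lon: split at 3 digits → 171° and 2.95839′; 171 + 2.95839/60 = 171.049307
hemisphere W, so the sign is −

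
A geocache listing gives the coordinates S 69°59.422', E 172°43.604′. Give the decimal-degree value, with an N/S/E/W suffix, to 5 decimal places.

69.99037° S, 172.72673° E

φ: 69 + 59.422/60 = 69.990367
λ: 172 + 43.604/60 = 172.726733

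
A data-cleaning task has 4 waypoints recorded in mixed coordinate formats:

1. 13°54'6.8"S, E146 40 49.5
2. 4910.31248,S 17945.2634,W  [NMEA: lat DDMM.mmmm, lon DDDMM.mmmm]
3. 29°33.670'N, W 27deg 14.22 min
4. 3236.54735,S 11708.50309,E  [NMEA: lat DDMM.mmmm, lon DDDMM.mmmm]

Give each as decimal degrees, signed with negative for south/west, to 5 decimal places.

Point 1:
  Lat: 13 + 54/60 + 6.8/3600 = 13.901889
  S ⇒ negate
  λ: 146 + 40/60 + 49.5/3600 = 146.680417
  E ⇒ keep positive
Point 2:
  φ: degrees = first 2 digits = 49, minutes = 10.31248; 49 + 10.31248/60 = 49.171875
  hemisphere S, so the sign is −
  Lon: degrees = first 3 digits = 179, minutes = 45.2634; 179 + 45.2634/60 = 179.754390
  W → negative
Point 3:
  Lat: 29 + 33.67/60 = 29.561167
  N ⇒ keep positive
  λ: 27 + 14.22/60 = 27.237000
  hemisphere W, so the sign is −
Point 4:
  Latitude: degrees = first 2 digits = 32, minutes = 36.54735; 32 + 36.54735/60 = 32.609123
  hemisphere S, so the sign is −
  Longitude: split at 3 digits → 117° and 8.50309′; 117 + 8.50309/60 = 117.141718
  E → positive

1. -13.90189, 146.68042
2. -49.17187, -179.75439
3. 29.56117, -27.23700
4. -32.60912, 117.14172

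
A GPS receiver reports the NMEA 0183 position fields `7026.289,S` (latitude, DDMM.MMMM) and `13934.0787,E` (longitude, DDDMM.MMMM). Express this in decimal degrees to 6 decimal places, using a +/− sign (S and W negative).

-70.438150, 139.567978

φ: degrees = first 2 digits = 70, minutes = 26.289; 70 + 26.289/60 = 70.4381500
S → negative
Lon: split at 3 digits → 139° and 34.0787′; 139 + 34.0787/60 = 139.5679783
E ⇒ keep positive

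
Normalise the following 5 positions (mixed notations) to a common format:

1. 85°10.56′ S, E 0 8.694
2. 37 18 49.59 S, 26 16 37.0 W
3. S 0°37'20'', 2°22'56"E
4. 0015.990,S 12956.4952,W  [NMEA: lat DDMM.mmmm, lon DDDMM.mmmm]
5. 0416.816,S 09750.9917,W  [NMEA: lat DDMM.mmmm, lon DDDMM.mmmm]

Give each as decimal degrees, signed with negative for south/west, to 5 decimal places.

Point 1:
  φ: 85 + 10.56/60 = 85.176000
  hemisphere S, so the sign is −
  λ: 0 + 8.694/60 = 0.144900
  E ⇒ keep positive
Point 2:
  Lat: 37 + 18/60 + 49.59/3600 = 37.313775
  hemisphere S, so the sign is −
  Lon: 26 + 16/60 + 37/3600 = 26.276944
  W → negative
Point 3:
  φ: 0 + 37/60 + 20/3600 = 0.622222
  S → negative
  Lon: 22′ + 56″ = 22.93333′; 2 + 22.93333/60 = 2.382222
  E ⇒ keep positive
Point 4:
  Lat: split at 2 digits → 00° and 15.99′; 0 + 15.99/60 = 0.266500
  hemisphere S, so the sign is −
  Lon: degrees = first 3 digits = 129, minutes = 56.4952; 129 + 56.4952/60 = 129.941587
  W ⇒ negate
Point 5:
  Latitude: split at 2 digits → 04° and 16.816′; 4 + 16.816/60 = 4.280267
  S ⇒ negate
  Lon: split at 3 digits → 097° and 50.9917′; 97 + 50.9917/60 = 97.849862
  W → negative

1. -85.17600, 0.14490
2. -37.31378, -26.27694
3. -0.62222, 2.38222
4. -0.26650, -129.94159
5. -4.28027, -97.84986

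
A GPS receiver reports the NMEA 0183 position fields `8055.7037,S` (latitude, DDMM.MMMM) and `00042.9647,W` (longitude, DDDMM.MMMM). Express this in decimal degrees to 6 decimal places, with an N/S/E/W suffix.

80.928395° S, 0.716078° W

Lat: split at 2 digits → 80° and 55.7037′; 80 + 55.7037/60 = 80.9283950
Lon: split at 3 digits → 000° and 42.9647′; 0 + 42.9647/60 = 0.7160783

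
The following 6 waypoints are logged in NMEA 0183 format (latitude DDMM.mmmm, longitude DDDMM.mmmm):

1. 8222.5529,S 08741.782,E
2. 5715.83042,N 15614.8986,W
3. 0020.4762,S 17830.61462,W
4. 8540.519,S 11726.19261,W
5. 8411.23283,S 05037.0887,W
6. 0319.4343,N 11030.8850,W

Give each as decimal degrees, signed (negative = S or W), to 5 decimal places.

1. -82.37588, 87.69637
2. 57.26384, -156.24831
3. -0.34127, -178.51024
4. -85.67532, -117.43654
5. -84.18721, -50.61815
6. 3.32391, -110.51475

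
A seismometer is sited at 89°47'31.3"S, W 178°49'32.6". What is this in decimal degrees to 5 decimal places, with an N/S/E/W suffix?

89.79203° S, 178.82572° W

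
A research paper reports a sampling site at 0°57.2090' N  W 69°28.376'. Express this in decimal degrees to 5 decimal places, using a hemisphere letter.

Lat: 57.209′ = 0.953483°; total 0.953483
Lon: 28.376′ = 0.472933°; total 69.472933

0.95348° N, 69.47293° W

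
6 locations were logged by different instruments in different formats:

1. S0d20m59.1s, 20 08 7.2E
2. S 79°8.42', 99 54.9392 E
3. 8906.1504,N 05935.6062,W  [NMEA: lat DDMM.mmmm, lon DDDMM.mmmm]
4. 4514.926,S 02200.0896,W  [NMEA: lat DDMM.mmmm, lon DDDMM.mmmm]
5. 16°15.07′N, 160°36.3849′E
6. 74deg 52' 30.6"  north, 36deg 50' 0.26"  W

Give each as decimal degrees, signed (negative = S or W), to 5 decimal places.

1. -0.34975, 20.13533
2. -79.14033, 99.91565
3. 89.10251, -59.59344
4. -45.24877, -22.00149
5. 16.25117, 160.60642
6. 74.87517, -36.83341

Point 1:
  Latitude: 20′ + 59.1″ = 20.98500′; 0 + 20.98500/60 = 0.349750
  S ⇒ negate
  Lon: 20 + 8/60 + 7.2/3600 = 20.135333
  E ⇒ keep positive
Point 2:
  φ: 79 + 8.42/60 = 79.140333
  S → negative
  Lon: 99 + 54.9392/60 = 99.915653
  E → positive
Point 3:
  φ: degrees = first 2 digits = 89, minutes = 6.1504; 89 + 6.1504/60 = 89.102507
  N ⇒ keep positive
  λ: split at 3 digits → 059° and 35.6062′; 59 + 35.6062/60 = 59.593437
  hemisphere W, so the sign is −
Point 4:
  φ: degrees = first 2 digits = 45, minutes = 14.926; 45 + 14.926/60 = 45.248767
  S ⇒ negate
  Lon: split at 3 digits → 022° and 0.0896′; 22 + 0.0896/60 = 22.001493
  W ⇒ negate
Point 5:
  Latitude: 15.07′ = 0.251167°; total 16.251167
  N ⇒ keep positive
  Lon: 160 + 36.3849/60 = 160.606415
  E → positive
Point 6:
  φ: 74 + 52/60 + 30.6/3600 = 74.875167
  N ⇒ keep positive
  Lon: 50′ + 0.26″ = 50.00433′; 36 + 50.00433/60 = 36.833406
  hemisphere W, so the sign is −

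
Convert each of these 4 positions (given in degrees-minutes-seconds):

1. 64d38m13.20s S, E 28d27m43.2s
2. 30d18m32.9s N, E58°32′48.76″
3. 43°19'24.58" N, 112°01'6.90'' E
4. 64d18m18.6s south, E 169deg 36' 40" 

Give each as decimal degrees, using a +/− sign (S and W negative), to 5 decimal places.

1. -64.63700, 28.46200
2. 30.30914, 58.54688
3. 43.32349, 112.01858
4. -64.30517, 169.61111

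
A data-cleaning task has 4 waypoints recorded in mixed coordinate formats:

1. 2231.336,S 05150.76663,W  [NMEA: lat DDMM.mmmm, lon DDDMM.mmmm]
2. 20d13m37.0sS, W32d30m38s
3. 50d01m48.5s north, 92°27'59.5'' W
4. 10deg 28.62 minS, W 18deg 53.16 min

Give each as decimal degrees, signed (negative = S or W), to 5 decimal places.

Point 1:
  Lat: split at 2 digits → 22° and 31.336′; 22 + 31.336/60 = 22.522267
  S → negative
  Longitude: degrees = first 3 digits = 51, minutes = 50.76663; 51 + 50.76663/60 = 51.846111
  hemisphere W, so the sign is −
Point 2:
  Latitude: 20 + 13/60 + 37/3600 = 20.226944
  S ⇒ negate
  λ: 32 + 30/60 + 38/3600 = 32.510556
  W → negative
Point 3:
  Lat: 1′ + 48.5″ = 1.80833′; 50 + 1.80833/60 = 50.030139
  N → positive
  Longitude: 92 + 27/60 + 59.5/3600 = 92.466528
  W → negative
Point 4:
  φ: 28.62′ = 0.477000°; total 10.477000
  S ⇒ negate
  Longitude: 53.16′ = 0.886000°; total 18.886000
  hemisphere W, so the sign is −

1. -22.52227, -51.84611
2. -20.22694, -32.51056
3. 50.03014, -92.46653
4. -10.47700, -18.88600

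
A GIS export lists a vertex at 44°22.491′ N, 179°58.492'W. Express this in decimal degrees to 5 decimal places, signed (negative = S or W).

44.37485, -179.97487

Lat: 44 + 22.491/60 = 44.374850
N ⇒ keep positive
Longitude: 58.492′ = 0.974867°; total 179.974867
W ⇒ negate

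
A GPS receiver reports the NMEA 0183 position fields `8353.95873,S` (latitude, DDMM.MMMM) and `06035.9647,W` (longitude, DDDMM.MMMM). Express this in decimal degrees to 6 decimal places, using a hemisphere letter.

φ: split at 2 digits → 83° and 53.95873′; 83 + 53.95873/60 = 83.8993122
λ: degrees = first 3 digits = 60, minutes = 35.9647; 60 + 35.9647/60 = 60.5994117

83.899312° S, 60.599412° W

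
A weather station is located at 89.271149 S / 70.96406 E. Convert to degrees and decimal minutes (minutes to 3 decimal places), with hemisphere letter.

φ: fractional part 0.271149 → 16.26894 minutes
Lon: minutes = (70.964060 − 70) × 60 = 57.84360

89° 16.269′ S, 70° 57.844′ E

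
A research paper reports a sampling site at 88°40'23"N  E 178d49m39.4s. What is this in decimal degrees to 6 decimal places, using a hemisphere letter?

88.673056° N, 178.827611° E

Lat: 88° + 40/60 + 23/3600 = 88 + 0.666667 + 0.006389 = 88.6730556
Lon: 178° + 49/60 + 39.4/3600 = 178 + 0.816667 + 0.010944 = 178.8276111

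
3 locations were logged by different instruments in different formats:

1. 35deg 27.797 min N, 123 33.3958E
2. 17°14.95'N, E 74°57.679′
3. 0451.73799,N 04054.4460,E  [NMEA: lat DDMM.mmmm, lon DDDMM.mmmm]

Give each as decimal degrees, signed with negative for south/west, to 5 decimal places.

1. 35.46328, 123.55660
2. 17.24917, 74.96132
3. 4.86230, 40.90743

Point 1:
  φ: 35 + 27.797/60 = 35.463283
  N ⇒ keep positive
  λ: 123 + 33.3958/60 = 123.556597
  E → positive
Point 2:
  φ: 17 + 14.95/60 = 17.249167
  N ⇒ keep positive
  λ: 57.679′ = 0.961317°; total 74.961317
  E ⇒ keep positive
Point 3:
  Latitude: split at 2 digits → 04° and 51.73799′; 4 + 51.73799/60 = 4.862300
  N ⇒ keep positive
  λ: degrees = first 3 digits = 40, minutes = 54.446; 40 + 54.446/60 = 40.907433
  E ⇒ keep positive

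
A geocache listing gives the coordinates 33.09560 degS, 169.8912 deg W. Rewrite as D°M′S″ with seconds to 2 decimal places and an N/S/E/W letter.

33°05′44.16″ S, 169°53′28.32″ W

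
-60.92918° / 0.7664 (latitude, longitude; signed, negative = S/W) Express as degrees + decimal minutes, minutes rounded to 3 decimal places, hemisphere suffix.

60° 55.751′ S, 0° 45.984′ E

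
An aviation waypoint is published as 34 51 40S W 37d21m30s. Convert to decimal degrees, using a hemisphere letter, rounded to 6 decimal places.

34.861111° S, 37.358333° W

Latitude: 51′ + 40″ = 51.66667′; 34 + 51.66667/60 = 34.8611111
Lon: 21′ + 30″ = 21.50000′; 37 + 21.50000/60 = 37.3583333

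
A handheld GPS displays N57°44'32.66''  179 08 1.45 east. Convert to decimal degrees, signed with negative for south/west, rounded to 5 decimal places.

Latitude: 44′ + 32.66″ = 44.54433′; 57 + 44.54433/60 = 57.742406
N ⇒ keep positive
Lon: 8′ + 1.45″ = 8.02417′; 179 + 8.02417/60 = 179.133736
E → positive

57.74241, 179.13374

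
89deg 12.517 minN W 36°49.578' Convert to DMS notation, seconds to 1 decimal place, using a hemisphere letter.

Latitude: fractional minutes 0.51700 × 60 = 31.020″
Longitude: 49.57800′ → 49′ and 0.57800 × 60 = 34.680″

89°12′31.0″ N, 36°49′34.7″ W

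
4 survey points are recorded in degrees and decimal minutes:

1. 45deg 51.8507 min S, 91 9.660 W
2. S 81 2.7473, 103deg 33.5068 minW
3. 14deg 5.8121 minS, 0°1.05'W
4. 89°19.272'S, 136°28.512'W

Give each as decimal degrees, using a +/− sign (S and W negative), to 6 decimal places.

1. -45.864178, -91.161000
2. -81.045788, -103.558447
3. -14.096868, -0.017500
4. -89.321200, -136.475200

Point 1:
  Latitude: 45 + 51.8507/60 = 45.8641783
  S → negative
  λ: 91 + 9.66/60 = 91.1610000
  W → negative
Point 2:
  Lat: 81 + 2.7473/60 = 81.0457883
  hemisphere S, so the sign is −
  Lon: 33.5068′ = 0.558447°; total 103.5584467
  hemisphere W, so the sign is −
Point 3:
  φ: 14 + 5.8121/60 = 14.0968683
  S → negative
  Longitude: 1.05′ = 0.017500°; total 0.0175000
  hemisphere W, so the sign is −
Point 4:
  Lat: 19.272′ = 0.321200°; total 89.3212000
  S ⇒ negate
  λ: 136 + 28.512/60 = 136.4752000
  hemisphere W, so the sign is −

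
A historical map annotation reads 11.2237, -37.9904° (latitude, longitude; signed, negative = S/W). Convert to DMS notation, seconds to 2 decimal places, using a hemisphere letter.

11°13′25.32″ N, 37°59′25.44″ W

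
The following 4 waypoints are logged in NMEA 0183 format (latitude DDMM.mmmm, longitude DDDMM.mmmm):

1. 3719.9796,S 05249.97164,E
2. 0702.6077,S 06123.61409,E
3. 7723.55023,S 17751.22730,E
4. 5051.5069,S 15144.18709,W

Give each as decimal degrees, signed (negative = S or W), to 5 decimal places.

1. -37.33299, 52.83286
2. -7.04346, 61.39357
3. -77.39250, 177.85379
4. -50.85845, -151.73645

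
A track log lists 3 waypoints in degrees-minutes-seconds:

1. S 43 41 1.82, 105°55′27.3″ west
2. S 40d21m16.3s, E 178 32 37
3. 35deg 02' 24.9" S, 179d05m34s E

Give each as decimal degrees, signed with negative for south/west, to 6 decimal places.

1. -43.683839, -105.924250
2. -40.354528, 178.543611
3. -35.040250, 179.092778

Point 1:
  Lat: 43 + 41/60 + 1.82/3600 = 43.6838389
  S → negative
  λ: 55′ + 27.3″ = 55.45500′; 105 + 55.45500/60 = 105.9242500
  W ⇒ negate
Point 2:
  Lat: 40° + 21/60 + 16.3/3600 = 40 + 0.350000 + 0.004528 = 40.3545278
  hemisphere S, so the sign is −
  Longitude: 32′ + 37″ = 32.61667′; 178 + 32.61667/60 = 178.5436111
  E → positive
Point 3:
  Lat: 2′ + 24.9″ = 2.41500′; 35 + 2.41500/60 = 35.0402500
  hemisphere S, so the sign is −
  λ: 5′ + 34″ = 5.56667′; 179 + 5.56667/60 = 179.0927778
  E → positive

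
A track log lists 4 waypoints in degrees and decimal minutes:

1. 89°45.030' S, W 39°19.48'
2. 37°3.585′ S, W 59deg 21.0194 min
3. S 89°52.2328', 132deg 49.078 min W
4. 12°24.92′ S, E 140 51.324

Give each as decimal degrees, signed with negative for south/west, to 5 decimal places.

Point 1:
  φ: 89 + 45.03/60 = 89.750500
  hemisphere S, so the sign is −
  Longitude: 19.48′ = 0.324667°; total 39.324667
  W ⇒ negate
Point 2:
  Lat: 3.585′ = 0.059750°; total 37.059750
  hemisphere S, so the sign is −
  Longitude: 59 + 21.0194/60 = 59.350323
  hemisphere W, so the sign is −
Point 3:
  Latitude: 52.2328′ = 0.870547°; total 89.870547
  S ⇒ negate
  Lon: 49.078′ = 0.817967°; total 132.817967
  W → negative
Point 4:
  Lat: 12 + 24.92/60 = 12.415333
  hemisphere S, so the sign is −
  Lon: 51.324′ = 0.855400°; total 140.855400
  E ⇒ keep positive

1. -89.75050, -39.32467
2. -37.05975, -59.35032
3. -89.87055, -132.81797
4. -12.41533, 140.85540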